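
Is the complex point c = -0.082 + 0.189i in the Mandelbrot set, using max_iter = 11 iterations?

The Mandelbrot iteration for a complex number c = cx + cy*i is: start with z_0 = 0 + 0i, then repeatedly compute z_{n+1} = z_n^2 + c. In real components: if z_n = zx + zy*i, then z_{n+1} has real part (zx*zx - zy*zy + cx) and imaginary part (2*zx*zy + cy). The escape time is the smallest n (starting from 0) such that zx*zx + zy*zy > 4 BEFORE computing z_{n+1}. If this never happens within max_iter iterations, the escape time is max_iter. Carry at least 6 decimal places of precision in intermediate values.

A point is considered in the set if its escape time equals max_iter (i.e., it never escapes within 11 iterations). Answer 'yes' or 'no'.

z_0 = 0 + 0i, c = -0.0820 + 0.1890i
Iter 1: z = -0.0820 + 0.1890i, |z|^2 = 0.0424
Iter 2: z = -0.1110 + 0.1580i, |z|^2 = 0.0373
Iter 3: z = -0.0946 + 0.1539i, |z|^2 = 0.0327
Iter 4: z = -0.0967 + 0.1599i, |z|^2 = 0.0349
Iter 5: z = -0.0982 + 0.1581i, |z|^2 = 0.0346
Iter 6: z = -0.0973 + 0.1580i, |z|^2 = 0.0344
Iter 7: z = -0.0975 + 0.1582i, |z|^2 = 0.0345
Iter 8: z = -0.0975 + 0.1581i, |z|^2 = 0.0345
Iter 9: z = -0.0975 + 0.1581i, |z|^2 = 0.0345
Iter 10: z = -0.0975 + 0.1582i, |z|^2 = 0.0345
Did not escape in 11 iterations → in set

Answer: yes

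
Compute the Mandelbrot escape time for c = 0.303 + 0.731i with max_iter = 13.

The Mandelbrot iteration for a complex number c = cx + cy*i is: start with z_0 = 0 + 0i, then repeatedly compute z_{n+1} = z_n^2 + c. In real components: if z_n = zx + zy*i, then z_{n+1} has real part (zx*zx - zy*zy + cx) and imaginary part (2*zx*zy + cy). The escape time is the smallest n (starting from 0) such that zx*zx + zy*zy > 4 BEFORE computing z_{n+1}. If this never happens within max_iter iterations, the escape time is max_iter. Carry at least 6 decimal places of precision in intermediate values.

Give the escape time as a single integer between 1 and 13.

Answer: 6

Derivation:
z_0 = 0 + 0i, c = 0.3030 + 0.7310i
Iter 1: z = 0.3030 + 0.7310i, |z|^2 = 0.6262
Iter 2: z = -0.1396 + 1.1740i, |z|^2 = 1.3977
Iter 3: z = -1.0558 + 0.4033i, |z|^2 = 1.2773
Iter 4: z = 1.2550 + -0.1207i, |z|^2 = 1.5895
Iter 5: z = 1.8634 + 0.4282i, |z|^2 = 3.6555
Iter 6: z = 3.5919 + 2.3266i, |z|^2 = 18.3149
Escaped at iteration 6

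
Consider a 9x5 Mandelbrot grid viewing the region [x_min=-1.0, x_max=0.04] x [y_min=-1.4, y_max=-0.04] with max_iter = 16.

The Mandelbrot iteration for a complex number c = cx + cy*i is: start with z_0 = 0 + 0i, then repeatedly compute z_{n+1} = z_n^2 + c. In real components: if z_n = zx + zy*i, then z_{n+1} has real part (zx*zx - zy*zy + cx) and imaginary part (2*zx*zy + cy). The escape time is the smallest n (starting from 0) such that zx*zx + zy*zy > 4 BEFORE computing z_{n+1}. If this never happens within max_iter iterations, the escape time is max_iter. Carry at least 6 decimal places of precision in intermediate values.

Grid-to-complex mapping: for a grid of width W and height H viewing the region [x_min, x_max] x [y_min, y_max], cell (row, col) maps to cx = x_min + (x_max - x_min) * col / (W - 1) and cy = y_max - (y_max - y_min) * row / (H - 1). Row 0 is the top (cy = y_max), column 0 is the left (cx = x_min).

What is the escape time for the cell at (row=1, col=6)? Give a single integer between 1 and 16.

z_0 = 0 + 0i, c = -0.2200 + -0.3800i
Iter 1: z = -0.2200 + -0.3800i, |z|^2 = 0.1928
Iter 2: z = -0.3160 + -0.2128i, |z|^2 = 0.1451
Iter 3: z = -0.1654 + -0.2455i, |z|^2 = 0.0876
Iter 4: z = -0.2529 + -0.2988i, |z|^2 = 0.1532
Iter 5: z = -0.2453 + -0.2289i, |z|^2 = 0.1126
Iter 6: z = -0.2122 + -0.2677i, |z|^2 = 0.1167
Iter 7: z = -0.2466 + -0.2664i, |z|^2 = 0.1318
Iter 8: z = -0.2301 + -0.2486i, |z|^2 = 0.1148
Iter 9: z = -0.2288 + -0.2656i, |z|^2 = 0.1229
Iter 10: z = -0.2382 + -0.2584i, |z|^2 = 0.1235
Iter 11: z = -0.2301 + -0.2569i, |z|^2 = 0.1189
Iter 12: z = -0.2331 + -0.2618i, |z|^2 = 0.1229
Iter 13: z = -0.2342 + -0.2580i, |z|^2 = 0.1214
Iter 14: z = -0.2317 + -0.2592i, |z|^2 = 0.1208
Iter 15: z = -0.2335 + -0.2599i, |z|^2 = 0.1221

Answer: 16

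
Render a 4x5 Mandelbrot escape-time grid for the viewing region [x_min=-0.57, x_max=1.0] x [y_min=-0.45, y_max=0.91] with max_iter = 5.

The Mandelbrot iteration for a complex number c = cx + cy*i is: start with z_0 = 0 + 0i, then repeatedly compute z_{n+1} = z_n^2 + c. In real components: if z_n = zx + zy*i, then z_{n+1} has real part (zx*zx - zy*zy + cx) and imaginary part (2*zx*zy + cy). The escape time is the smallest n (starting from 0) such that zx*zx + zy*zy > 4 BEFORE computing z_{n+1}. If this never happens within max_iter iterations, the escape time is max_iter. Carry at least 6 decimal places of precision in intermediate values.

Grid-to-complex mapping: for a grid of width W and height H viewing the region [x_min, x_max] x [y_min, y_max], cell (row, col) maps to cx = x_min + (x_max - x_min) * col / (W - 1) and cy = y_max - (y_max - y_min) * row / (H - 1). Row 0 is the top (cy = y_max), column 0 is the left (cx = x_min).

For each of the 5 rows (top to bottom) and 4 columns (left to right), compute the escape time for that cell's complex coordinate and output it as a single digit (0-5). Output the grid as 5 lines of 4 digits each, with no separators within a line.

(row=0, col=0): c = -0.5700 + 0.9100i → escape time 4
(row=0, col=1): c = -0.0467 + 0.9100i → escape time 5
(row=0, col=2): c = 0.4767 + 0.9100i → escape time 3
(row=0, col=3): c = 1.0000 + 0.9100i → escape time 2
(row=1, col=0): c = -0.5700 + 0.5700i → escape time 5
(row=1, col=1): c = -0.0467 + 0.5700i → escape time 5
(row=1, col=2): c = 0.4767 + 0.5700i → escape time 5
(row=1, col=3): c = 1.0000 + 0.5700i → escape time 2
(row=2, col=0): c = -0.5700 + 0.2300i → escape time 5
(row=2, col=1): c = -0.0467 + 0.2300i → escape time 5
(row=2, col=2): c = 0.4767 + 0.2300i → escape time 5
(row=2, col=3): c = 1.0000 + 0.2300i → escape time 2
(row=3, col=0): c = -0.5700 + -0.1100i → escape time 5
(row=3, col=1): c = -0.0467 + -0.1100i → escape time 5
(row=3, col=2): c = 0.4767 + -0.1100i → escape time 5
(row=3, col=3): c = 1.0000 + -0.1100i → escape time 2
(row=4, col=0): c = -0.5700 + -0.4500i → escape time 5
(row=4, col=1): c = -0.0467 + -0.4500i → escape time 5
(row=4, col=2): c = 0.4767 + -0.4500i → escape time 5
(row=4, col=3): c = 1.0000 + -0.4500i → escape time 2

Answer: 4532
5552
5552
5552
5552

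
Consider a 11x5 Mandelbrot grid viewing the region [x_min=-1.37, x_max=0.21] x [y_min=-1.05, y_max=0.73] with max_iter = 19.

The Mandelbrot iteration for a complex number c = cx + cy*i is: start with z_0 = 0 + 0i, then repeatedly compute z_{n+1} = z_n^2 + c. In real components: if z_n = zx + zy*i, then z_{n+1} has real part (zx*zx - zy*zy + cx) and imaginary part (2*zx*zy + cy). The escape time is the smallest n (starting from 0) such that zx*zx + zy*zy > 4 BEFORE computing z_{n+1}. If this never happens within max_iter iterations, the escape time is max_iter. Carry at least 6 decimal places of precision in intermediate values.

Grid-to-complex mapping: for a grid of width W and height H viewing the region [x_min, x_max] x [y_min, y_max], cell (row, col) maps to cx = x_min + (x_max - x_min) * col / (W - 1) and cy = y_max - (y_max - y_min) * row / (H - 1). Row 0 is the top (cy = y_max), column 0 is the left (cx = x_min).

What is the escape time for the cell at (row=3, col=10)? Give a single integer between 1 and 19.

Answer: 10

Derivation:
z_0 = 0 + 0i, c = 0.2100 + -0.6050i
Iter 1: z = 0.2100 + -0.6050i, |z|^2 = 0.4101
Iter 2: z = -0.1119 + -0.8591i, |z|^2 = 0.7506
Iter 3: z = -0.5155 + -0.4127i, |z|^2 = 0.4361
Iter 4: z = 0.3055 + -0.1795i, |z|^2 = 0.1255
Iter 5: z = 0.2711 + -0.7147i, |z|^2 = 0.5842
Iter 6: z = -0.2272 + -0.9925i, |z|^2 = 1.0366
Iter 7: z = -0.7233 + -0.1539i, |z|^2 = 0.5469
Iter 8: z = 0.7095 + -0.3823i, |z|^2 = 0.6496
Iter 9: z = 0.5673 + -1.1475i, |z|^2 = 1.6386
Iter 10: z = -0.7850 + -1.9069i, |z|^2 = 4.2524
Escaped at iteration 10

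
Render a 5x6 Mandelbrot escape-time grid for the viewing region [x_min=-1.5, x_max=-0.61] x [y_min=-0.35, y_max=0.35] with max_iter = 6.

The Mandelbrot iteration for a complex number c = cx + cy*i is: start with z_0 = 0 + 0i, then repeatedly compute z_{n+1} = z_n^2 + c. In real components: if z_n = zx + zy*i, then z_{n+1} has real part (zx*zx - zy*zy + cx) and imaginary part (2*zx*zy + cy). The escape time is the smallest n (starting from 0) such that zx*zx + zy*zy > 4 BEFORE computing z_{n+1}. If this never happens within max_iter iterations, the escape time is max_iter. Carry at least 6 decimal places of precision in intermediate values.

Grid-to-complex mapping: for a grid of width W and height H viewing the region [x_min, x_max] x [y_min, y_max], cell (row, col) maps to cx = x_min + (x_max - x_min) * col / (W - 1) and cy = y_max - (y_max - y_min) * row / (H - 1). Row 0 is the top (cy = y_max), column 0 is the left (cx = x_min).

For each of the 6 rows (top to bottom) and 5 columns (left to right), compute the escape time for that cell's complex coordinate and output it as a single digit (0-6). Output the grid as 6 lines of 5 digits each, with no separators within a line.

(row=0, col=0): c = -1.5000 + 0.3500i → escape time 4
(row=0, col=1): c = -1.2775 + 0.3500i → escape time 6
(row=0, col=2): c = -1.0550 + 0.3500i → escape time 6
(row=0, col=3): c = -0.8325 + 0.3500i → escape time 6
(row=0, col=4): c = -0.6100 + 0.3500i → escape time 6
(row=1, col=0): c = -1.5000 + 0.2100i → escape time 5
(row=1, col=1): c = -1.2775 + 0.2100i → escape time 6
(row=1, col=2): c = -1.0550 + 0.2100i → escape time 6
(row=1, col=3): c = -0.8325 + 0.2100i → escape time 6
(row=1, col=4): c = -0.6100 + 0.2100i → escape time 6
(row=2, col=0): c = -1.5000 + 0.0700i → escape time 6
(row=2, col=1): c = -1.2775 + 0.0700i → escape time 6
(row=2, col=2): c = -1.0550 + 0.0700i → escape time 6
(row=2, col=3): c = -0.8325 + 0.0700i → escape time 6
(row=2, col=4): c = -0.6100 + 0.0700i → escape time 6
(row=3, col=0): c = -1.5000 + -0.0700i → escape time 6
(row=3, col=1): c = -1.2775 + -0.0700i → escape time 6
(row=3, col=2): c = -1.0550 + -0.0700i → escape time 6
(row=3, col=3): c = -0.8325 + -0.0700i → escape time 6
(row=3, col=4): c = -0.6100 + -0.0700i → escape time 6
(row=4, col=0): c = -1.5000 + -0.2100i → escape time 5
(row=4, col=1): c = -1.2775 + -0.2100i → escape time 6
(row=4, col=2): c = -1.0550 + -0.2100i → escape time 6
(row=4, col=3): c = -0.8325 + -0.2100i → escape time 6
(row=4, col=4): c = -0.6100 + -0.2100i → escape time 6
(row=5, col=0): c = -1.5000 + -0.3500i → escape time 4
(row=5, col=1): c = -1.2775 + -0.3500i → escape time 6
(row=5, col=2): c = -1.0550 + -0.3500i → escape time 6
(row=5, col=3): c = -0.8325 + -0.3500i → escape time 6
(row=5, col=4): c = -0.6100 + -0.3500i → escape time 6

Answer: 46666
56666
66666
66666
56666
46666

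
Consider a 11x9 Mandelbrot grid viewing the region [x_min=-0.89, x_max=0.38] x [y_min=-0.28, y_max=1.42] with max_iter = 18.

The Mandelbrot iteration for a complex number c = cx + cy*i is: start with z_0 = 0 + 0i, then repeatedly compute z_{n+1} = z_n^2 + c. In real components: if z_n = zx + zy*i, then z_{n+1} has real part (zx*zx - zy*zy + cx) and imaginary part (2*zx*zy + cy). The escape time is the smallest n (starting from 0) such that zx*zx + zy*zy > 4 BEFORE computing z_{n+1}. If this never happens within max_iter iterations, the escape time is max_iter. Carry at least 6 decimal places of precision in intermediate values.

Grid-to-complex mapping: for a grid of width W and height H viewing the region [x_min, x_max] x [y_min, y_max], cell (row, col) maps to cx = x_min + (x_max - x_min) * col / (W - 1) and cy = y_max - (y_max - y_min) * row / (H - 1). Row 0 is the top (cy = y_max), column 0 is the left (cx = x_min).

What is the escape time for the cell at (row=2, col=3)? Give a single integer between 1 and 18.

z_0 = 0 + 0i, c = -0.5090 + 0.9950i
Iter 1: z = -0.5090 + 0.9950i, |z|^2 = 1.2491
Iter 2: z = -1.2399 + -0.0179i, |z|^2 = 1.5378
Iter 3: z = 1.0281 + 1.0394i, |z|^2 = 2.1375
Iter 4: z = -0.5323 + 3.1323i, |z|^2 = 10.0948
Escaped at iteration 4

Answer: 4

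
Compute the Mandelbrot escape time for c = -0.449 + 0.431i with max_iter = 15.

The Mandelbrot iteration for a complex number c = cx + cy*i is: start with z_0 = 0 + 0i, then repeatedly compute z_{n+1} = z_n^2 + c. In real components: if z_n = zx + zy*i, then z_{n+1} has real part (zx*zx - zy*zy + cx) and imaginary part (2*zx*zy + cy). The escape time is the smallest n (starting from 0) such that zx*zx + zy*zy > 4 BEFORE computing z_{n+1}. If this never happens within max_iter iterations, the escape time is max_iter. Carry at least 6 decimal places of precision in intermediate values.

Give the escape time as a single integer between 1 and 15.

Answer: 15

Derivation:
z_0 = 0 + 0i, c = -0.4490 + 0.4310i
Iter 1: z = -0.4490 + 0.4310i, |z|^2 = 0.3874
Iter 2: z = -0.4332 + 0.0440i, |z|^2 = 0.1896
Iter 3: z = -0.2633 + 0.3929i, |z|^2 = 0.2237
Iter 4: z = -0.5341 + 0.2241i, |z|^2 = 0.3354
Iter 5: z = -0.2140 + 0.1917i, |z|^2 = 0.0825
Iter 6: z = -0.4399 + 0.3490i, |z|^2 = 0.3153
Iter 7: z = -0.3772 + 0.1240i, |z|^2 = 0.1577
Iter 8: z = -0.3221 + 0.3375i, |z|^2 = 0.2176
Iter 9: z = -0.4592 + 0.2136i, |z|^2 = 0.2565
Iter 10: z = -0.2838 + 0.2348i, |z|^2 = 0.1357
Iter 11: z = -0.4236 + 0.2977i, |z|^2 = 0.2681
Iter 12: z = -0.3582 + 0.1788i, |z|^2 = 0.1603
Iter 13: z = -0.3527 + 0.3029i, |z|^2 = 0.2161
Iter 14: z = -0.4164 + 0.2173i, |z|^2 = 0.2206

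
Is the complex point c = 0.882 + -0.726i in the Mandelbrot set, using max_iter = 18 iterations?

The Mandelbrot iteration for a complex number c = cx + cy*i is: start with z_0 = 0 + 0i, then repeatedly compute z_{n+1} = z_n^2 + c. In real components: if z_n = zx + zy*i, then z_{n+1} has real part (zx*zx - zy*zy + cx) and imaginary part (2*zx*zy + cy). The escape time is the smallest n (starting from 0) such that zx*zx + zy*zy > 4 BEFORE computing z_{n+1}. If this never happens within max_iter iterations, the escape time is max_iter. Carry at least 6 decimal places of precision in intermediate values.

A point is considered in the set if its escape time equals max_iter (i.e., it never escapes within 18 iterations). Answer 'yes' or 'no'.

z_0 = 0 + 0i, c = 0.8820 + -0.7260i
Iter 1: z = 0.8820 + -0.7260i, |z|^2 = 1.3050
Iter 2: z = 1.1328 + -2.0067i, |z|^2 = 5.3100
Escaped at iteration 2

Answer: no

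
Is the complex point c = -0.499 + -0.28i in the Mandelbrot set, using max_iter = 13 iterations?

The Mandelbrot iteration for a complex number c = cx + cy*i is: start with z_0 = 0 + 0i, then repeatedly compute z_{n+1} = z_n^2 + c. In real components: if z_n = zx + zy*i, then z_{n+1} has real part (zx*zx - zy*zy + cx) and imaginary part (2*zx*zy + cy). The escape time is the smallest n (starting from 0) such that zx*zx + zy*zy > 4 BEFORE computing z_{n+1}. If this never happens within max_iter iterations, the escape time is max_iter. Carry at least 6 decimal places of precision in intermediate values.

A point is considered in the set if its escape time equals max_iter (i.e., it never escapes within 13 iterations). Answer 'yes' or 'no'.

z_0 = 0 + 0i, c = -0.4990 + -0.2800i
Iter 1: z = -0.4990 + -0.2800i, |z|^2 = 0.3274
Iter 2: z = -0.3284 + -0.0006i, |z|^2 = 0.1078
Iter 3: z = -0.3912 + -0.2796i, |z|^2 = 0.2312
Iter 4: z = -0.4242 + -0.0612i, |z|^2 = 0.1837
Iter 5: z = -0.3228 + -0.2280i, |z|^2 = 0.1562
Iter 6: z = -0.4468 + -0.1328i, |z|^2 = 0.2173
Iter 7: z = -0.3170 + -0.1614i, |z|^2 = 0.1265
Iter 8: z = -0.4245 + -0.1777i, |z|^2 = 0.2118
Iter 9: z = -0.3503 + -0.1291i, |z|^2 = 0.1394
Iter 10: z = -0.3929 + -0.1895i, |z|^2 = 0.1903
Iter 11: z = -0.3805 + -0.1311i, |z|^2 = 0.1620
Iter 12: z = -0.3714 + -0.1803i, |z|^2 = 0.1704
Did not escape in 13 iterations → in set

Answer: yes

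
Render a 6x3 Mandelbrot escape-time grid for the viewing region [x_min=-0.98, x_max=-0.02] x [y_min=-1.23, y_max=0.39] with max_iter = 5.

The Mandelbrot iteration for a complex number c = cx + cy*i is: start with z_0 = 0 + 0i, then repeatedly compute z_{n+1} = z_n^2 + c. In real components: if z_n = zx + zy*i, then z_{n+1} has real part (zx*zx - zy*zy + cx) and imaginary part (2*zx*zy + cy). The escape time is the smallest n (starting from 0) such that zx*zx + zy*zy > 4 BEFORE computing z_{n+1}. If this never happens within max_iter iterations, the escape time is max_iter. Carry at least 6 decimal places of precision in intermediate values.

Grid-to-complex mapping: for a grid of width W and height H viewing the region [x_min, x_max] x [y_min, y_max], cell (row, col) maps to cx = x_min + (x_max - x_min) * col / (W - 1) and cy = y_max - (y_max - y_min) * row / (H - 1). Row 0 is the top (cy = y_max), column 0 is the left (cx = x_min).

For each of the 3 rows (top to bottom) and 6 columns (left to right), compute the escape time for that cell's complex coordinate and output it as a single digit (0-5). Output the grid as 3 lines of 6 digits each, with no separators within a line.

Answer: 555555
555555
333333

Derivation:
(row=0, col=0): c = -0.9800 + 0.3900i → escape time 5
(row=0, col=1): c = -0.7880 + 0.3900i → escape time 5
(row=0, col=2): c = -0.5960 + 0.3900i → escape time 5
(row=0, col=3): c = -0.4040 + 0.3900i → escape time 5
(row=0, col=4): c = -0.2120 + 0.3900i → escape time 5
(row=0, col=5): c = -0.0200 + 0.3900i → escape time 5
(row=1, col=0): c = -0.9800 + -0.4200i → escape time 5
(row=1, col=1): c = -0.7880 + -0.4200i → escape time 5
(row=1, col=2): c = -0.5960 + -0.4200i → escape time 5
(row=1, col=3): c = -0.4040 + -0.4200i → escape time 5
(row=1, col=4): c = -0.2120 + -0.4200i → escape time 5
(row=1, col=5): c = -0.0200 + -0.4200i → escape time 5
(row=2, col=0): c = -0.9800 + -1.2300i → escape time 3
(row=2, col=1): c = -0.7880 + -1.2300i → escape time 3
(row=2, col=2): c = -0.5960 + -1.2300i → escape time 3
(row=2, col=3): c = -0.4040 + -1.2300i → escape time 3
(row=2, col=4): c = -0.2120 + -1.2300i → escape time 3
(row=2, col=5): c = -0.0200 + -1.2300i → escape time 3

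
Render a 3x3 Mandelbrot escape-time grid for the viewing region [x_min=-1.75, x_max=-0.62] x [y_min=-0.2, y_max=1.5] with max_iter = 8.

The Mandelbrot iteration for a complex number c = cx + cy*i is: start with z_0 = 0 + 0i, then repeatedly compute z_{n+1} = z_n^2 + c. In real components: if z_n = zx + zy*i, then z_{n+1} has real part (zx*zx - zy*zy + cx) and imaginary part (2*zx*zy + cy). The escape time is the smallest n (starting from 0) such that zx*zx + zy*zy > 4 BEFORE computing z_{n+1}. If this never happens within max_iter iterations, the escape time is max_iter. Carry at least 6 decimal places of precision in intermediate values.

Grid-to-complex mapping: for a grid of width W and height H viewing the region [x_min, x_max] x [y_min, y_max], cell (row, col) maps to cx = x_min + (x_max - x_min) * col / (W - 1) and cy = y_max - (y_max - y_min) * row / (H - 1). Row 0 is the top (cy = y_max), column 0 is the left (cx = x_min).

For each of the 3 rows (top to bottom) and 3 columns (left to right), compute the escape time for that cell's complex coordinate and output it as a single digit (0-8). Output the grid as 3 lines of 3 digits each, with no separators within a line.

(row=0, col=0): c = -1.7500 + 1.5000i → escape time 1
(row=0, col=1): c = -1.1850 + 1.5000i → escape time 2
(row=0, col=2): c = -0.6200 + 1.5000i → escape time 2
(row=1, col=0): c = -1.7500 + 0.6500i → escape time 3
(row=1, col=1): c = -1.1850 + 0.6500i → escape time 3
(row=1, col=2): c = -0.6200 + 0.6500i → escape time 8
(row=2, col=0): c = -1.7500 + -0.2000i → escape time 4
(row=2, col=1): c = -1.1850 + -0.2000i → escape time 8
(row=2, col=2): c = -0.6200 + -0.2000i → escape time 8

Answer: 122
338
488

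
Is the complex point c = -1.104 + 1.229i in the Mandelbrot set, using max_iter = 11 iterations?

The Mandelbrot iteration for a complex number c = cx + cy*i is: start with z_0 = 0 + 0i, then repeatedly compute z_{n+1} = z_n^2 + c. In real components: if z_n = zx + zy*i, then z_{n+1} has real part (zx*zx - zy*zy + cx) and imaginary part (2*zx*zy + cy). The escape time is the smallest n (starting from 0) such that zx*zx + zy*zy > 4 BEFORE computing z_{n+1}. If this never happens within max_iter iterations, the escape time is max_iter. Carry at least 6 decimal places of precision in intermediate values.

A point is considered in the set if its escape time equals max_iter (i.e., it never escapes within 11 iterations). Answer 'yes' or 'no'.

z_0 = 0 + 0i, c = -1.1040 + 1.2290i
Iter 1: z = -1.1040 + 1.2290i, |z|^2 = 2.7293
Iter 2: z = -1.3956 + -1.4846i, |z|^2 = 4.1519
Escaped at iteration 2

Answer: no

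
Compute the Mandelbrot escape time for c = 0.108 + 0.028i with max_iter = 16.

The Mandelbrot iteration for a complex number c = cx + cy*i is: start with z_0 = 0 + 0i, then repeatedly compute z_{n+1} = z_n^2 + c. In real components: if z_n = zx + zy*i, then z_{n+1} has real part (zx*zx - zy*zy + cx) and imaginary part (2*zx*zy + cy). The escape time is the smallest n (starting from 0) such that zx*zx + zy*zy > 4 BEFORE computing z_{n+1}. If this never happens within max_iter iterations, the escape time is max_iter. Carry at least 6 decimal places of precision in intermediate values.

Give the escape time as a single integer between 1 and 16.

z_0 = 0 + 0i, c = 0.1080 + 0.0280i
Iter 1: z = 0.1080 + 0.0280i, |z|^2 = 0.0124
Iter 2: z = 0.1189 + 0.0340i, |z|^2 = 0.0153
Iter 3: z = 0.1210 + 0.0361i, |z|^2 = 0.0159
Iter 4: z = 0.1213 + 0.0367i, |z|^2 = 0.0161
Iter 5: z = 0.1214 + 0.0369i, |z|^2 = 0.0161
Iter 6: z = 0.1214 + 0.0370i, |z|^2 = 0.0161
Iter 7: z = 0.1214 + 0.0370i, |z|^2 = 0.0161
Iter 8: z = 0.1214 + 0.0370i, |z|^2 = 0.0161
Iter 9: z = 0.1214 + 0.0370i, |z|^2 = 0.0161
Iter 10: z = 0.1214 + 0.0370i, |z|^2 = 0.0161
Iter 11: z = 0.1214 + 0.0370i, |z|^2 = 0.0161
Iter 12: z = 0.1214 + 0.0370i, |z|^2 = 0.0161
Iter 13: z = 0.1214 + 0.0370i, |z|^2 = 0.0161
Iter 14: z = 0.1214 + 0.0370i, |z|^2 = 0.0161
Iter 15: z = 0.1214 + 0.0370i, |z|^2 = 0.0161

Answer: 16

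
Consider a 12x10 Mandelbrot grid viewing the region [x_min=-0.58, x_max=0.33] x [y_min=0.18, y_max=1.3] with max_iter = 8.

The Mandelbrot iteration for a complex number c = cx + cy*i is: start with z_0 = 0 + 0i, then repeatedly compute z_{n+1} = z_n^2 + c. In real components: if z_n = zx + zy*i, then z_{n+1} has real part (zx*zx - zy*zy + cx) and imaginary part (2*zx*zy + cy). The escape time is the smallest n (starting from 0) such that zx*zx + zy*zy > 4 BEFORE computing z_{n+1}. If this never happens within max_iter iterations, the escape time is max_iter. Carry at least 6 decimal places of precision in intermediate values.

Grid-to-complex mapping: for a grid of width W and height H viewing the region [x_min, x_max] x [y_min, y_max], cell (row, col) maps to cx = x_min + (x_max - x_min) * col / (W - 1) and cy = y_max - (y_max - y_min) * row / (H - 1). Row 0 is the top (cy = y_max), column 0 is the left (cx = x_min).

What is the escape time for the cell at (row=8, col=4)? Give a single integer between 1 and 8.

z_0 = 0 + 0i, c = -0.2491 + 0.3044i
Iter 1: z = -0.2491 + 0.3044i, |z|^2 = 0.1547
Iter 2: z = -0.2797 + 0.1528i, |z|^2 = 0.1016
Iter 3: z = -0.1942 + 0.2190i, |z|^2 = 0.0857
Iter 4: z = -0.2593 + 0.2194i, |z|^2 = 0.1154
Iter 5: z = -0.2300 + 0.1906i, |z|^2 = 0.0892
Iter 6: z = -0.2325 + 0.2168i, |z|^2 = 0.1011
Iter 7: z = -0.2420 + 0.2036i, |z|^2 = 0.1000

Answer: 8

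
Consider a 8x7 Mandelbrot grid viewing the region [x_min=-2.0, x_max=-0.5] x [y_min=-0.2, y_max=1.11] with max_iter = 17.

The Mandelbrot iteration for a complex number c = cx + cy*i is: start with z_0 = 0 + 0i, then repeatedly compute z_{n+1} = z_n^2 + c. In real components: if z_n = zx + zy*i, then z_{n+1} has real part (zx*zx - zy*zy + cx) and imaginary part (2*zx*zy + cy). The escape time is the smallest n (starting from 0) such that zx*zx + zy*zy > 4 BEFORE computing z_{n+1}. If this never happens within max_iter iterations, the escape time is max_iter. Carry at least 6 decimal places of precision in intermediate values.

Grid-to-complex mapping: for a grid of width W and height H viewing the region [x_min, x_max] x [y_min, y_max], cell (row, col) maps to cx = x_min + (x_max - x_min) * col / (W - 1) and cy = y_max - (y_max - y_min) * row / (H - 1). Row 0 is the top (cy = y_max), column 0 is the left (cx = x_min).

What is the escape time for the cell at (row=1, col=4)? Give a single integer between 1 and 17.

z_0 = 0 + 0i, c = -1.1429 + 0.8917i
Iter 1: z = -1.1429 + 0.8917i, |z|^2 = 2.1012
Iter 2: z = -0.6318 + -1.1464i, |z|^2 = 1.7135
Iter 3: z = -2.0580 + 2.3403i, |z|^2 = 9.7123
Escaped at iteration 3

Answer: 3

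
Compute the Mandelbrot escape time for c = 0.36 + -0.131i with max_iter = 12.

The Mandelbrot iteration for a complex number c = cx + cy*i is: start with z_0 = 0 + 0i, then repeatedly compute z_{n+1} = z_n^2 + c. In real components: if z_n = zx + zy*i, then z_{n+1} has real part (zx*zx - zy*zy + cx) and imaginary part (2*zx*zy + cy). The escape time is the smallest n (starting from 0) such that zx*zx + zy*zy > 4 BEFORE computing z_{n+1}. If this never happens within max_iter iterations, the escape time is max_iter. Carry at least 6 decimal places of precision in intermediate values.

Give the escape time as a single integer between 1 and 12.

Answer: 12

Derivation:
z_0 = 0 + 0i, c = 0.3600 + -0.1310i
Iter 1: z = 0.3600 + -0.1310i, |z|^2 = 0.1468
Iter 2: z = 0.4724 + -0.2253i, |z|^2 = 0.2740
Iter 3: z = 0.5324 + -0.3439i, |z|^2 = 0.4017
Iter 4: z = 0.5252 + -0.4972i, |z|^2 = 0.5231
Iter 5: z = 0.3886 + -0.6533i, |z|^2 = 0.5778
Iter 6: z = 0.0843 + -0.6388i, |z|^2 = 0.4151
Iter 7: z = -0.0409 + -0.2387i, |z|^2 = 0.0586
Iter 8: z = 0.3047 + -0.1115i, |z|^2 = 0.1053
Iter 9: z = 0.4404 + -0.1989i, |z|^2 = 0.2336
Iter 10: z = 0.5144 + -0.3062i, |z|^2 = 0.3584
Iter 11: z = 0.5308 + -0.4461i, |z|^2 = 0.4808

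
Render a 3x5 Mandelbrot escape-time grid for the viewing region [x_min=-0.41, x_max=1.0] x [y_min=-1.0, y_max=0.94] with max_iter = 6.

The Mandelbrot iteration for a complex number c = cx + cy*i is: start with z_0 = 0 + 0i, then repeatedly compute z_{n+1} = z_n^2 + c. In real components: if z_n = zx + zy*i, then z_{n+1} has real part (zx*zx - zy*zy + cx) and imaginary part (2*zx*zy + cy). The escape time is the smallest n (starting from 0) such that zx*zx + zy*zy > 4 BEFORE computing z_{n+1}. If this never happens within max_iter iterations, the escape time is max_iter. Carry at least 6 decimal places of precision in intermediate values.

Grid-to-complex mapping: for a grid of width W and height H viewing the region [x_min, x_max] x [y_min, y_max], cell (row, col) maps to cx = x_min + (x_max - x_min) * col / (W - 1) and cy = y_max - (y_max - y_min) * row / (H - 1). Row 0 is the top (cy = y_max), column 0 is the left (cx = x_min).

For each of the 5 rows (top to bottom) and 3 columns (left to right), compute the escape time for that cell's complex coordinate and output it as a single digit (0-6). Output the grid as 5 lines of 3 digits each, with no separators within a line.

(row=0, col=0): c = -0.4100 + 0.9400i → escape time 5
(row=0, col=1): c = 0.2950 + 0.9400i → escape time 4
(row=0, col=2): c = 1.0000 + 0.9400i → escape time 2
(row=1, col=0): c = -0.4100 + 0.4550i → escape time 6
(row=1, col=1): c = 0.2950 + 0.4550i → escape time 6
(row=1, col=2): c = 1.0000 + 0.4550i → escape time 2
(row=2, col=0): c = -0.4100 + -0.0300i → escape time 6
(row=2, col=1): c = 0.2950 + -0.0300i → escape time 6
(row=2, col=2): c = 1.0000 + -0.0300i → escape time 2
(row=3, col=0): c = -0.4100 + -0.5150i → escape time 6
(row=3, col=1): c = 0.2950 + -0.5150i → escape time 6
(row=3, col=2): c = 1.0000 + -0.5150i → escape time 2
(row=4, col=0): c = -0.4100 + -1.0000i → escape time 4
(row=4, col=1): c = 0.2950 + -1.0000i → escape time 3
(row=4, col=2): c = 1.0000 + -1.0000i → escape time 2

Answer: 542
662
662
662
432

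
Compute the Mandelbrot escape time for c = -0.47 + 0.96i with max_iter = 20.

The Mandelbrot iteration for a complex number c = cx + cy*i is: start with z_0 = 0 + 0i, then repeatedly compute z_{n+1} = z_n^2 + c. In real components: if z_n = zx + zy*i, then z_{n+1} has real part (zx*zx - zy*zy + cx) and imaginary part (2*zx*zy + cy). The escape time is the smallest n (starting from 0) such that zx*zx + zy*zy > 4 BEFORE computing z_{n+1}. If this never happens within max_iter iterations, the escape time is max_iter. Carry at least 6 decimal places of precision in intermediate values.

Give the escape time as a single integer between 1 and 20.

z_0 = 0 + 0i, c = -0.4700 + 0.9600i
Iter 1: z = -0.4700 + 0.9600i, |z|^2 = 1.1425
Iter 2: z = -1.1707 + 0.0576i, |z|^2 = 1.3739
Iter 3: z = 0.8972 + 0.8251i, |z|^2 = 1.4859
Iter 4: z = -0.3458 + 2.4407i, |z|^2 = 6.0764
Escaped at iteration 4

Answer: 4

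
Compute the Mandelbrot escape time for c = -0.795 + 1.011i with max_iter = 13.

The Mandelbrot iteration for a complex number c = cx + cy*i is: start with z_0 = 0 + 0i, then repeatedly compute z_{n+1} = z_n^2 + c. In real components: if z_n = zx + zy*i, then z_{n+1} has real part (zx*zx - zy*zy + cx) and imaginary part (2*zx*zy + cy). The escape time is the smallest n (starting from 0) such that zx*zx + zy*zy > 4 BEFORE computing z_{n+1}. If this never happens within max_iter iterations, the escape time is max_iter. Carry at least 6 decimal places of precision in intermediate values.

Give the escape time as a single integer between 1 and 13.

Answer: 3

Derivation:
z_0 = 0 + 0i, c = -0.7950 + 1.0110i
Iter 1: z = -0.7950 + 1.0110i, |z|^2 = 1.6541
Iter 2: z = -1.1851 + -0.5965i, |z|^2 = 1.7603
Iter 3: z = 0.2537 + 2.4248i, |z|^2 = 5.9440
Escaped at iteration 3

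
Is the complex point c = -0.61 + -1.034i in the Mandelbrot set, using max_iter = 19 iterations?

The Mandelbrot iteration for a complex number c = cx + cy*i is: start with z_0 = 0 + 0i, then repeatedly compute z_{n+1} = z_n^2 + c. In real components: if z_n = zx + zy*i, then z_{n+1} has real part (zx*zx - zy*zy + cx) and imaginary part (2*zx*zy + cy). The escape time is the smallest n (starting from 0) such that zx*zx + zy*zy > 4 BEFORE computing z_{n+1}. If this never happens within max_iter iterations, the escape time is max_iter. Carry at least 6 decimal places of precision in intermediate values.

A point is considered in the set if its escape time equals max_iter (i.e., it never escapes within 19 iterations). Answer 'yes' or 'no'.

Answer: no

Derivation:
z_0 = 0 + 0i, c = -0.6100 + -1.0340i
Iter 1: z = -0.6100 + -1.0340i, |z|^2 = 1.4413
Iter 2: z = -1.3071 + 0.2275i, |z|^2 = 1.7601
Iter 3: z = 1.0466 + -1.6287i, |z|^2 = 3.7480
Iter 4: z = -2.1671 + -4.4433i, |z|^2 = 24.4387
Escaped at iteration 4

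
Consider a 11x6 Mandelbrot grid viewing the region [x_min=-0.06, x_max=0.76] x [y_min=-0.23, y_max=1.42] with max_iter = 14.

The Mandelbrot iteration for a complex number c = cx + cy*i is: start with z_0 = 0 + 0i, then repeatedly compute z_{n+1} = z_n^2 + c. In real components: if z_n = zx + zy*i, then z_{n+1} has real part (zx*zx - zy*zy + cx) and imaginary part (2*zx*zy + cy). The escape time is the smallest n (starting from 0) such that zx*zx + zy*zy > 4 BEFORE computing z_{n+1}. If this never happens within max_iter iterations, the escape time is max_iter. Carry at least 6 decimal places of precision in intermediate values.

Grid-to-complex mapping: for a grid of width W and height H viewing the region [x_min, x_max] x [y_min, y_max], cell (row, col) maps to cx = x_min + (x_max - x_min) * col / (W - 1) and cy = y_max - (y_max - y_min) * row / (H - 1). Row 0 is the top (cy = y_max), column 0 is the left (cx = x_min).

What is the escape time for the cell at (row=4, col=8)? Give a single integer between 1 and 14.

z_0 = 0 + 0i, c = 0.5960 + 0.1000i
Iter 1: z = 0.5960 + 0.1000i, |z|^2 = 0.3652
Iter 2: z = 0.9412 + 0.2192i, |z|^2 = 0.9339
Iter 3: z = 1.4338 + 0.5126i, |z|^2 = 2.3187
Iter 4: z = 2.3891 + 1.5701i, |z|^2 = 8.1729
Escaped at iteration 4

Answer: 4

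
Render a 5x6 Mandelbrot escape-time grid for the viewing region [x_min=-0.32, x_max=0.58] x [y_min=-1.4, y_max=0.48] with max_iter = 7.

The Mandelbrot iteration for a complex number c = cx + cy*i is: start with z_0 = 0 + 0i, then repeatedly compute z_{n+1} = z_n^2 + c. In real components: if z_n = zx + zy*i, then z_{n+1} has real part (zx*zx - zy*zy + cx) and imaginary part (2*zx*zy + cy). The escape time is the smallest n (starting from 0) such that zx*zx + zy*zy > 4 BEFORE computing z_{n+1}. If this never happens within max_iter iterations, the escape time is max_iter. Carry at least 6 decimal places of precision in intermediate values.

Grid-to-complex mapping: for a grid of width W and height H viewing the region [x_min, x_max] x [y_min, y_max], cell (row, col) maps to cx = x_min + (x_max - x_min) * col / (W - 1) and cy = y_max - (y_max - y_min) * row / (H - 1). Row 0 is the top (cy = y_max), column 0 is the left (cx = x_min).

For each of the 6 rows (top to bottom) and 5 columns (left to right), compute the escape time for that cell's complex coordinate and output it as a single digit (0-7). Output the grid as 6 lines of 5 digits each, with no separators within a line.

Answer: 77774
77774
77774
77773
57432
22222

Derivation:
(row=0, col=0): c = -0.3200 + 0.4800i → escape time 7
(row=0, col=1): c = -0.0950 + 0.4800i → escape time 7
(row=0, col=2): c = 0.1300 + 0.4800i → escape time 7
(row=0, col=3): c = 0.3550 + 0.4800i → escape time 7
(row=0, col=4): c = 0.5800 + 0.4800i → escape time 4
(row=1, col=0): c = -0.3200 + 0.1040i → escape time 7
(row=1, col=1): c = -0.0950 + 0.1040i → escape time 7
(row=1, col=2): c = 0.1300 + 0.1040i → escape time 7
(row=1, col=3): c = 0.3550 + 0.1040i → escape time 7
(row=1, col=4): c = 0.5800 + 0.1040i → escape time 4
(row=2, col=0): c = -0.3200 + -0.2720i → escape time 7
(row=2, col=1): c = -0.0950 + -0.2720i → escape time 7
(row=2, col=2): c = 0.1300 + -0.2720i → escape time 7
(row=2, col=3): c = 0.3550 + -0.2720i → escape time 7
(row=2, col=4): c = 0.5800 + -0.2720i → escape time 4
(row=3, col=0): c = -0.3200 + -0.6480i → escape time 7
(row=3, col=1): c = -0.0950 + -0.6480i → escape time 7
(row=3, col=2): c = 0.1300 + -0.6480i → escape time 7
(row=3, col=3): c = 0.3550 + -0.6480i → escape time 7
(row=3, col=4): c = 0.5800 + -0.6480i → escape time 3
(row=4, col=0): c = -0.3200 + -1.0240i → escape time 5
(row=4, col=1): c = -0.0950 + -1.0240i → escape time 7
(row=4, col=2): c = 0.1300 + -1.0240i → escape time 4
(row=4, col=3): c = 0.3550 + -1.0240i → escape time 3
(row=4, col=4): c = 0.5800 + -1.0240i → escape time 2
(row=5, col=0): c = -0.3200 + -1.4000i → escape time 2
(row=5, col=1): c = -0.0950 + -1.4000i → escape time 2
(row=5, col=2): c = 0.1300 + -1.4000i → escape time 2
(row=5, col=3): c = 0.3550 + -1.4000i → escape time 2
(row=5, col=4): c = 0.5800 + -1.4000i → escape time 2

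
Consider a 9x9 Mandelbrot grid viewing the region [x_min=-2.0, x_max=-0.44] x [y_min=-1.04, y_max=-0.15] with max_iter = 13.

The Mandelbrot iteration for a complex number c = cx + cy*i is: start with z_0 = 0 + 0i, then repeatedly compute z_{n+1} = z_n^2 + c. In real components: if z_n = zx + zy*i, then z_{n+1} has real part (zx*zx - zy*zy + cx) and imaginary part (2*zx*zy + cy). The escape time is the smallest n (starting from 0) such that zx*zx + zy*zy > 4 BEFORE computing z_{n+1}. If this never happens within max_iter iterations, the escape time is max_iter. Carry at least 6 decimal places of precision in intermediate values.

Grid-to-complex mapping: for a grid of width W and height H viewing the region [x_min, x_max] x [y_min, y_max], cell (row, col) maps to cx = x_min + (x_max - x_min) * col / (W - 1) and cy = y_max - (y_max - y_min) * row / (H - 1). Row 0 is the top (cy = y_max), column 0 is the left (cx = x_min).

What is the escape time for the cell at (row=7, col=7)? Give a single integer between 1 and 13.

Answer: 4

Derivation:
z_0 = 0 + 0i, c = -0.6350 + -0.9288i
Iter 1: z = -0.6350 + -0.9288i, |z|^2 = 1.2658
Iter 2: z = -1.0944 + 0.2508i, |z|^2 = 1.2605
Iter 3: z = 0.4997 + -1.4776i, |z|^2 = 2.4330
Iter 4: z = -2.5686 + -2.4055i, |z|^2 = 12.3841
Escaped at iteration 4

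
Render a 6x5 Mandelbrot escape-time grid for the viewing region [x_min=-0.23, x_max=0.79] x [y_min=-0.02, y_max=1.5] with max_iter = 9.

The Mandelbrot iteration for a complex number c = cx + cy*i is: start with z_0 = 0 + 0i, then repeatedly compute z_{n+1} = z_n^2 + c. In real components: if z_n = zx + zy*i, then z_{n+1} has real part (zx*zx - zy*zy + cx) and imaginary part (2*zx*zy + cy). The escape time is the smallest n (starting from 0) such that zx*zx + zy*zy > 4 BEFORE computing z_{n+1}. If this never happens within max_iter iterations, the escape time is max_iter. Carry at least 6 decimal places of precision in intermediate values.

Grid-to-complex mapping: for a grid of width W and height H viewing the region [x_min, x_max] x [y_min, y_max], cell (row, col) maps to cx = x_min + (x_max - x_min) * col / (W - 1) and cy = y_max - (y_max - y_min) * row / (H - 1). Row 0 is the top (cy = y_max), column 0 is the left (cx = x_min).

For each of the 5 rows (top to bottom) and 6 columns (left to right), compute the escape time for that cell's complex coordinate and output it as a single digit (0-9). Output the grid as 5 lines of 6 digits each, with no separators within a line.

(row=0, col=0): c = -0.2300 + 1.5000i → escape time 2
(row=0, col=1): c = -0.0260 + 1.5000i → escape time 2
(row=0, col=2): c = 0.1780 + 1.5000i → escape time 2
(row=0, col=3): c = 0.3820 + 1.5000i → escape time 2
(row=0, col=4): c = 0.5860 + 1.5000i → escape time 2
(row=0, col=5): c = 0.7900 + 1.5000i → escape time 2
(row=1, col=0): c = -0.2300 + 1.1200i → escape time 6
(row=1, col=1): c = -0.0260 + 1.1200i → escape time 4
(row=1, col=2): c = 0.1780 + 1.1200i → escape time 3
(row=1, col=3): c = 0.3820 + 1.1200i → escape time 2
(row=1, col=4): c = 0.5860 + 1.1200i → escape time 2
(row=1, col=5): c = 0.7900 + 1.1200i → escape time 2
(row=2, col=0): c = -0.2300 + 0.7400i → escape time 9
(row=2, col=1): c = -0.0260 + 0.7400i → escape time 9
(row=2, col=2): c = 0.1780 + 0.7400i → escape time 6
(row=2, col=3): c = 0.3820 + 0.7400i → escape time 5
(row=2, col=4): c = 0.5860 + 0.7400i → escape time 3
(row=2, col=5): c = 0.7900 + 0.7400i → escape time 2
(row=3, col=0): c = -0.2300 + 0.3600i → escape time 9
(row=3, col=1): c = -0.0260 + 0.3600i → escape time 9
(row=3, col=2): c = 0.1780 + 0.3600i → escape time 9
(row=3, col=3): c = 0.3820 + 0.3600i → escape time 9
(row=3, col=4): c = 0.5860 + 0.3600i → escape time 4
(row=3, col=5): c = 0.7900 + 0.3600i → escape time 3
(row=4, col=0): c = -0.2300 + -0.0200i → escape time 9
(row=4, col=1): c = -0.0260 + -0.0200i → escape time 9
(row=4, col=2): c = 0.1780 + -0.0200i → escape time 9
(row=4, col=3): c = 0.3820 + -0.0200i → escape time 7
(row=4, col=4): c = 0.5860 + -0.0200i → escape time 4
(row=4, col=5): c = 0.7900 + -0.0200i → escape time 3

Answer: 222222
643222
996532
999943
999743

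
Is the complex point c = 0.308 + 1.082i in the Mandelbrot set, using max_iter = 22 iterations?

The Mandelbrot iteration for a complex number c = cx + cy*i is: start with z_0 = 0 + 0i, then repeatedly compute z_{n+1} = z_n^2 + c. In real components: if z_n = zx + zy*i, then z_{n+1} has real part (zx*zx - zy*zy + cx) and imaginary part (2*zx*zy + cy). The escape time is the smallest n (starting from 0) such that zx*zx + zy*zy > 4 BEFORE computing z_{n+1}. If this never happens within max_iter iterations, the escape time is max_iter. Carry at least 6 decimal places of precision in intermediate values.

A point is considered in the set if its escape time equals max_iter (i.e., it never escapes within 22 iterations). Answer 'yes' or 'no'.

Answer: no

Derivation:
z_0 = 0 + 0i, c = 0.3080 + 1.0820i
Iter 1: z = 0.3080 + 1.0820i, |z|^2 = 1.2656
Iter 2: z = -0.7679 + 1.7485i, |z|^2 = 3.6469
Iter 3: z = -2.1597 + -1.6032i, |z|^2 = 7.2346
Escaped at iteration 3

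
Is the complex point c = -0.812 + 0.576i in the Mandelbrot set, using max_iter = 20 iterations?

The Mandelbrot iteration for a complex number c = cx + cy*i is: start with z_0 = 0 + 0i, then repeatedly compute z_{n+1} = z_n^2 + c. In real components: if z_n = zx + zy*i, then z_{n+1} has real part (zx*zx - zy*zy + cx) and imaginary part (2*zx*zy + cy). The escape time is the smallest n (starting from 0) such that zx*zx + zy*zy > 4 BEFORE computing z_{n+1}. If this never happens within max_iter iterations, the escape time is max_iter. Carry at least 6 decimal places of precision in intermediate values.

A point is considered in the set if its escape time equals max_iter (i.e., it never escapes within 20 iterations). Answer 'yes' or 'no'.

Answer: no

Derivation:
z_0 = 0 + 0i, c = -0.8120 + 0.5760i
Iter 1: z = -0.8120 + 0.5760i, |z|^2 = 0.9911
Iter 2: z = -0.4844 + -0.3594i, |z|^2 = 0.3639
Iter 3: z = -0.7065 + 0.9242i, |z|^2 = 1.3534
Iter 4: z = -1.1670 + -0.7300i, |z|^2 = 1.8948
Iter 5: z = 0.0172 + 2.2798i, |z|^2 = 5.1978
Escaped at iteration 5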